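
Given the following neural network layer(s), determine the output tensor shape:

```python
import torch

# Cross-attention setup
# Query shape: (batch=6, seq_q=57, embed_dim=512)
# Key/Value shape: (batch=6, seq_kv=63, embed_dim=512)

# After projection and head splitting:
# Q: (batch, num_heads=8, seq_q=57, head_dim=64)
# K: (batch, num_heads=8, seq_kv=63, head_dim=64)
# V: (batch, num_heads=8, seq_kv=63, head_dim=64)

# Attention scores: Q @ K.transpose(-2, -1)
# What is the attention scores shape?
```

Input: (6, 57, 512) -> Output: (6, 8, 57, 63)

Answer: (6, 8, 57, 63)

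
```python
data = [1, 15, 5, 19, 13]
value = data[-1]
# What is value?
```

Trace:
`data = [1, 15, 5, 19, 13]` → data = [1, 15, 5, 19, 13]
`value = data[-1]` → value = 13
So value = 13

Answer: 13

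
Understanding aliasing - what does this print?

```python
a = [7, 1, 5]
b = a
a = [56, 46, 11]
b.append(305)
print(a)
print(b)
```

Key concept: rebinding vs mutation: a is rebound to a new list, b still points at the original.
Step by step:
`a = [7, 1, 5]` → a = [7, 1, 5]
`b = a` → b = [7, 1, 5] (same object as a)
`a = [56, 46, 11]` → a = [56, 46, 11]
`b.append(305)` → b = [7, 1, 5, 305]
`print(a)` → prints [56, 46, 11]
`print(b)` → prints [7, 1, 5, 305]

Answer:
[56, 46, 11]
[7, 1, 5, 305]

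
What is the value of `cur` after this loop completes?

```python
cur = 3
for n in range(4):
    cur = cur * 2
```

Multiply by 2, 4 times: 3 * 2^4 = 48
`cur` takes the values: 3 → 6 → 12 → 24 → 48

Answer: 48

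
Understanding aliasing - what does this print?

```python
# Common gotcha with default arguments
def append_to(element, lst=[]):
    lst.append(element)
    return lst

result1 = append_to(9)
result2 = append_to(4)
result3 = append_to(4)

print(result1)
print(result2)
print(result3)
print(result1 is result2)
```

Key concept: mutable default argument gotcha.
Step by step:
`result1 = append_to(9)` → result1 = [9]
`result2 = append_to(4)` → result1 = [9, 4] (same object as result2); result2 = [9, 4] (same object as result1)
`result3 = append_to(4)` → result1 = [9, 4, 4] (same object as result2, result3); result2 = [9, 4, 4] (same object as result1, result3); result3 = [9, 4, 4] (same object as result1, result2)
`print(result1)` → prints [9, 4, 4]
`print(result2)` → prints [9, 4, 4]
`print(result3)` → prints [9, 4, 4]
`print(result1 is result2)` → prints True

Answer:
[9, 4, 4]
[9, 4, 4]
[9, 4, 4]
True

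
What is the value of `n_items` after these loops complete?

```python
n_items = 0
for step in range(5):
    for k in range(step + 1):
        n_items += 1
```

Triangle: 1 + 2 + ... + 5
`n_items` takes the values: 0 → 1 → 2 → 3 → 4 → 5 → 6 → 7 → 8 → 9 → 10 → 11 → 12 → 13 → 14 → 15

Answer: 15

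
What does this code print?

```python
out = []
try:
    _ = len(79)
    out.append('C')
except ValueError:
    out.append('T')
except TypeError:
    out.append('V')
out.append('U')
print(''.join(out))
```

Execution trace: 'V' (except TypeError) → 'U' (after the try/except). Output: VU

Answer: VU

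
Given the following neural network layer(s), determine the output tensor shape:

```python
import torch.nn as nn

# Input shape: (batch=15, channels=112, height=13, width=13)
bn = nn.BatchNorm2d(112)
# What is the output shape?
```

Input: (15, 112, 13, 13) -> Output: (15, 112, 13, 13)

Answer: (15, 112, 13, 13)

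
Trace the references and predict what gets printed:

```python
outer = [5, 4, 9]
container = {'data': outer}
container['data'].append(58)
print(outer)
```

Key concept: dict holds reference to list.
Step by step:
`outer = [5, 4, 9]` → outer = [5, 4, 9]
`container = {'data': outer}` → container = {'data': [5, 4, 9]}
`container['data'].append(58)` → outer = [5, 4, 9, 58]; container = {'data': [5, 4, 9, 58]}
`print(outer)` → prints [5, 4, 9, 58]

Answer: [5, 4, 9, 58]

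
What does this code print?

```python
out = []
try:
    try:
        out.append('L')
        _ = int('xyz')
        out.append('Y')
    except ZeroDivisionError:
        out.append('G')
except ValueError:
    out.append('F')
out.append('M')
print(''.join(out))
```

Execution trace: 'L' (try body) → 'F' (outer except ValueError) → 'M' (after the try/except). Output: LFM

Answer: LFM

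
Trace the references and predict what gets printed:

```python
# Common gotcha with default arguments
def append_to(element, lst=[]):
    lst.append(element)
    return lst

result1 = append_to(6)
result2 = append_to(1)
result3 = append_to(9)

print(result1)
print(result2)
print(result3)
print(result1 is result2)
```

Key concept: mutable default argument gotcha.
Step by step:
`result1 = append_to(6)` → result1 = [6]
`result2 = append_to(1)` → result1 = [6, 1] (same object as result2); result2 = [6, 1] (same object as result1)
`result3 = append_to(9)` → result1 = [6, 1, 9] (same object as result2, result3); result2 = [6, 1, 9] (same object as result1, result3); result3 = [6, 1, 9] (same object as result1, result2)
`print(result1)` → prints [6, 1, 9]
`print(result2)` → prints [6, 1, 9]
`print(result3)` → prints [6, 1, 9]
`print(result1 is result2)` → prints True

Answer:
[6, 1, 9]
[6, 1, 9]
[6, 1, 9]
True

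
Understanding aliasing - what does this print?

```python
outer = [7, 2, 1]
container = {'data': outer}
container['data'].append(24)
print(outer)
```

Key concept: dict holds reference to list.
Step by step:
`outer = [7, 2, 1]` → outer = [7, 2, 1]
`container = {'data': outer}` → container = {'data': [7, 2, 1]}
`container['data'].append(24)` → outer = [7, 2, 1, 24]; container = {'data': [7, 2, 1, 24]}
`print(outer)` → prints [7, 2, 1, 24]

Answer: [7, 2, 1, 24]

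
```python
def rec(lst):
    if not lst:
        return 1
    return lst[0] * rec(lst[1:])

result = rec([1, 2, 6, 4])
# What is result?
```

Product over [1, 2, 6, 4] = 1 * 2 * 6 * 4 = 48

Answer: 48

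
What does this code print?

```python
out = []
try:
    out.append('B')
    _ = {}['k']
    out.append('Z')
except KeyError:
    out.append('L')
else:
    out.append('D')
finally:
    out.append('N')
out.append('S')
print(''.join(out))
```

Execution trace: 'B' (try body) → 'L' (except KeyError) → 'N' (finally) → 'S' (after the try/except). Output: BLNS

Answer: BLNS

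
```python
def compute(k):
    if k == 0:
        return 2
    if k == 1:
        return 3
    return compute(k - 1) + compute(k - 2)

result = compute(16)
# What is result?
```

Build up from base cases: compute(0)=2, compute(1)=3, compute(2)=5, compute(3)=8, compute(4)=13, compute(5)=21, compute(6)=34, ..., compute(16)=4181

Answer: 4181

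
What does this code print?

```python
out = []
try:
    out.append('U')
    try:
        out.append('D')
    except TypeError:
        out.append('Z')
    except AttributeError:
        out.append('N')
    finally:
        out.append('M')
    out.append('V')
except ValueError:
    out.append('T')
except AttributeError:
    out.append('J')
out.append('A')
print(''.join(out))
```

Execution trace: 'U' (try body) → 'D' (inner try body, no exception) → 'M' (inner finally) → 'V' (try body, no exception) → 'A' (after the try/except). Output: UDMVA

Answer: UDMVA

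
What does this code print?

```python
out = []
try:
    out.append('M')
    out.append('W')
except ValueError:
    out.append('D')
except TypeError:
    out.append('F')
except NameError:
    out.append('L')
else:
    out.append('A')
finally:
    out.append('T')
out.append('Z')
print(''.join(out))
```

Execution trace: 'M' (try body) → 'W' (try body, no exception) → 'A' (else) → 'T' (finally) → 'Z' (after the try/except). Output: MWATZ

Answer: MWATZ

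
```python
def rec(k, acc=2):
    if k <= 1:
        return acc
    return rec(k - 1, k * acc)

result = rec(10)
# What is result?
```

Accumulator trace (n, acc): (10, 2) -> (9, 20) -> (8, 180) -> (7, 1440) -> (6, 10080) -> (5, 60480) -> (4, 302400) -> (3, 1209600) -> (2, 3628800) -> (1, 7257600) -> return 7257600

Answer: 7257600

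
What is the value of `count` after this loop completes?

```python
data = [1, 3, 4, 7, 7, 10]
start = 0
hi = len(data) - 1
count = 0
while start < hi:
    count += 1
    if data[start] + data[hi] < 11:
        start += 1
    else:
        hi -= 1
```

Steps to find pair summing to 11
`count` takes the values: 0 → 1 → 2 → 3 → 4 → 5

Answer: 5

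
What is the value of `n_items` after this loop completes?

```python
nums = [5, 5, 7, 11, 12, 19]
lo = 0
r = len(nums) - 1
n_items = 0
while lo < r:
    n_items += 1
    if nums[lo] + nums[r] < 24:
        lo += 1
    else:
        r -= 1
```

Steps to find pair summing to 24
`n_items` takes the values: 0 → 1 → 2 → 3 → 4 → 5

Answer: 5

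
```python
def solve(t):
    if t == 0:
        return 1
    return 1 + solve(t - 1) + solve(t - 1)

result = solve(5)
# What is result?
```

solve(t) = 1 + 2·solve(t-1), solve(0)=1. Closed form: (1+1)·2^5 - 1 = 63.

Answer: 63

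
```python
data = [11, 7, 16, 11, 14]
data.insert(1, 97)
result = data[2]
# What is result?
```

Trace:
`data = [11, 7, 16, 11, 14]` → data = [11, 7, 16, 11, 14]
`data.insert(1, 97)` → data = [11, 97, 7, 16, 11, 14]
`result = data[2]` → result = 7
So result = 7

Answer: 7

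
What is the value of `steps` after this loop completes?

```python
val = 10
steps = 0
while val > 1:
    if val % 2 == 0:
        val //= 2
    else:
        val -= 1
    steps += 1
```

Steps to reduce 10 to 1
`steps` takes the values: 0 → 1 → 2 → 3 → 4

Answer: 4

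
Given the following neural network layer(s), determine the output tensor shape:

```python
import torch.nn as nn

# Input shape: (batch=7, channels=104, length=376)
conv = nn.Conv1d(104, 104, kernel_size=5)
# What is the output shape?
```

Input: (7, 104, 376) -> Output: (7, 104, 372)

Answer: (7, 104, 372)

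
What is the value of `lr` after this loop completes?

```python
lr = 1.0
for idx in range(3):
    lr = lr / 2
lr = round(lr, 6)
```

Halving LR 3 times: 1 / 2^3
`lr` takes the values: 1.0 → 0.5 → 0.25 → 0.125

Answer: 0.125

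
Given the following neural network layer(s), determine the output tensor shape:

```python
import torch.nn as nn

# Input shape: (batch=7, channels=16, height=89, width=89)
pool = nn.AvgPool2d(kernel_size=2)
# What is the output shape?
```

Input: (7, 16, 89, 89) -> Output: (7, 16, 44, 44)

Answer: (7, 16, 44, 44)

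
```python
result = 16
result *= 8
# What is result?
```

Trace:
`result = 16` → result = 16
`result *= 8` → result = 128
So result = 128

Answer: 128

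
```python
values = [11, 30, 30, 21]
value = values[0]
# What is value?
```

Trace:
`values = [11, 30, 30, 21]` → values = [11, 30, 30, 21]
`value = values[0]` → value = 11
So value = 11

Answer: 11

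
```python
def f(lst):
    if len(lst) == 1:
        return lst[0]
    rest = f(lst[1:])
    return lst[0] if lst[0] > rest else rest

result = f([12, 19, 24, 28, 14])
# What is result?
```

Recursive max over [12, 19, 24, 28, 14] = 28

Answer: 28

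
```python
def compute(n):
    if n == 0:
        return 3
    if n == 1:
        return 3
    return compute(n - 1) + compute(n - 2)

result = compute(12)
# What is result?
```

Build up from base cases: compute(0)=3, compute(1)=3, compute(2)=6, compute(3)=9, compute(4)=15, compute(5)=24, compute(6)=39, ..., compute(12)=699

Answer: 699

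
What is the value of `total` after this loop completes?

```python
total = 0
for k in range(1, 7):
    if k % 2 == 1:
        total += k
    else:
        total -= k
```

Add odd, subtract even
`total` takes the values: 0 → 1 → -1 → 2 → -2 → 3 → -3

Answer: -3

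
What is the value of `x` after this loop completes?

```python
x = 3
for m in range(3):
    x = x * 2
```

Multiply by 2, 3 times: 3 * 2^3 = 24
`x` takes the values: 3 → 6 → 12 → 24

Answer: 24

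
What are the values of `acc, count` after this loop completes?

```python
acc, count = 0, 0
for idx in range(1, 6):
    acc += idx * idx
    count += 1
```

Sum of squares and count
`acc, count` takes the values: (0, 0) → (1, 0) → (1, 1) → (5, 1) → (5, 2) → (14, 2) → (14, 3) → (30, 3) → (30, 4) → (55, 4) → (55, 5)

Answer: 55, 5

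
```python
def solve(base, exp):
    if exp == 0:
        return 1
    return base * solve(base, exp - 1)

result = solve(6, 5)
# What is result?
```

solve(6, 5) = 6 * 6 * 6 * 6 * 6 = 7776

Answer: 7776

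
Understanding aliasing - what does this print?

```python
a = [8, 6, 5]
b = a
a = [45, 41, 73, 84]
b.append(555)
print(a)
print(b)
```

Key concept: rebinding vs mutation: a is rebound to a new list, b still points at the original.
Step by step:
`a = [8, 6, 5]` → a = [8, 6, 5]
`b = a` → b = [8, 6, 5] (same object as a)
`a = [45, 41, 73, 84]` → a = [45, 41, 73, 84]
`b.append(555)` → b = [8, 6, 5, 555]
`print(a)` → prints [45, 41, 73, 84]
`print(b)` → prints [8, 6, 5, 555]

Answer:
[45, 41, 73, 84]
[8, 6, 5, 555]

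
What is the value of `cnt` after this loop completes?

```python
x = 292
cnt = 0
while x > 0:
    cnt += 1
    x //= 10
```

Count digits by repeated division by 10
`cnt` takes the values: 0 → 1 → 2 → 3

Answer: 3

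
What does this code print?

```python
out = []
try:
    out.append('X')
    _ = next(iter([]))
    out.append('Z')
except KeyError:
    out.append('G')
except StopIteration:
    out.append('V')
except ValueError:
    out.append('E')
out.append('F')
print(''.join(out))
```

Execution trace: 'X' (try body) → 'V' (except StopIteration) → 'F' (after the try/except). Output: XVF

Answer: XVF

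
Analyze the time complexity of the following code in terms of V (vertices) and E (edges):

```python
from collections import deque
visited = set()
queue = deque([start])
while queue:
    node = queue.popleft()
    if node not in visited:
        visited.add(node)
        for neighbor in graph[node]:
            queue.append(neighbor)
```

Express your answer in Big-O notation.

This is Breadth-first search on a graph. Time complexity: O(V + E).

Answer: O(V + E)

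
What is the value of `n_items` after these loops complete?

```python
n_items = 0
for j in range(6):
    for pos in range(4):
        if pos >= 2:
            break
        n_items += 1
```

Inner breaks at 2, outer runs 6 times
`n_items` takes the values: 0 → 1 → 2 → 3 → 4 → 5 → 6 → 7 → 8 → 9 → 10 → 11 → 12

Answer: 12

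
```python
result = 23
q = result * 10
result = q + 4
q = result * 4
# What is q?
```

Trace:
`result = 23` → result = 23
`q = result * 10` → q = 230
`result = q + 4` → result = 234
`q = result * 4` → q = 936
So q = 936

Answer: 936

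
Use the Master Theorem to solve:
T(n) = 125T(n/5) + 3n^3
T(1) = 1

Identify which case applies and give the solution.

a=125, b=5, f(n)=3n^3. log_5(125) = 3. Since c=3 = 3, Case 2 applies: T(n) = Θ(n^log_b(a) · log n) = O(n^3 log n).

Answer: O(n^3 log n) - Case 2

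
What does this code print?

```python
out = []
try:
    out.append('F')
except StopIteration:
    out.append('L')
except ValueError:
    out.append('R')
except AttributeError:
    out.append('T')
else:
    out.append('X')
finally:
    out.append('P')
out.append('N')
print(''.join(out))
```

Execution trace: 'F' (try body, no exception) → 'X' (else) → 'P' (finally) → 'N' (after the try/except). Output: FXPN

Answer: FXPN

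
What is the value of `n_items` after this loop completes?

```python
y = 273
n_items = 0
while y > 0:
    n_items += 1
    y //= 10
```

Count digits by repeated division by 10
`n_items` takes the values: 0 → 1 → 2 → 3

Answer: 3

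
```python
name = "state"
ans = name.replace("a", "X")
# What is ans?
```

Trace:
`name = "state"` → name = 'state'
`ans = name.replace("a", "X")` → ans = 'stXte'
So ans = 'stXte'

Answer: 'stXte'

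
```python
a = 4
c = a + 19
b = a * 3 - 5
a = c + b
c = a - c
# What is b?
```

Trace:
`a = 4` → a = 4
`c = a + 19` → c = 23
`b = a * 3 - 5` → b = 7
`a = c + b` → a = 30
`c = a - c` → c = 7
So b = 7

Answer: 7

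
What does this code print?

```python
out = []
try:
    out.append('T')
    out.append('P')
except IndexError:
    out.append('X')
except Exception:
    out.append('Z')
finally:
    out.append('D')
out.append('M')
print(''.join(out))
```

Execution trace: 'T' (try body) → 'P' (try body, no exception) → 'D' (finally) → 'M' (after the try/except). Output: TPDM

Answer: TPDM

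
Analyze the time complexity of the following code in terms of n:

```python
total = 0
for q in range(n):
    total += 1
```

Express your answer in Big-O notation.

Each loop level contributes: n. Multiplying the contributions gives O(n).

Answer: O(n)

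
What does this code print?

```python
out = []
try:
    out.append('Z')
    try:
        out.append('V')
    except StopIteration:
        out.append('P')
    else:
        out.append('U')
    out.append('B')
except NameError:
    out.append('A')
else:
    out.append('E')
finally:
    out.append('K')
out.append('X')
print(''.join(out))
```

Execution trace: 'Z' (try body) → 'V' (inner try body, no exception) → 'U' (inner else) → 'B' (try body, no exception) → 'E' (else) → 'K' (finally) → 'X' (after the try/except). Output: ZVUBEKX

Answer: ZVUBEKX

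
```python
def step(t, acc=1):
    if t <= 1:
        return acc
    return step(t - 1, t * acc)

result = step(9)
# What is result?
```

Accumulator trace (n, acc): (9, 1) -> (8, 9) -> (7, 72) -> (6, 504) -> (5, 3024) -> (4, 15120) -> (3, 60480) -> (2, 181440) -> (1, 362880) -> return 362880

Answer: 362880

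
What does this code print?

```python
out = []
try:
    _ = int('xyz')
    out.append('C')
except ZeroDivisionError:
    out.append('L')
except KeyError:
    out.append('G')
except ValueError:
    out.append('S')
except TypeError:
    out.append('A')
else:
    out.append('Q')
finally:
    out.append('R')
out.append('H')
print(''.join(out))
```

Execution trace: 'S' (except ValueError) → 'R' (finally) → 'H' (after the try/except). Output: SRH

Answer: SRH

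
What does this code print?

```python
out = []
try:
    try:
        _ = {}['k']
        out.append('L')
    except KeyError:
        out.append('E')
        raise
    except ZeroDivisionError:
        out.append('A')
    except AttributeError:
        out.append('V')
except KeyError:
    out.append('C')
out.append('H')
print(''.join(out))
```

Execution trace: 'E' (inner except KeyError) → 'C' (outer except KeyError) → 'H' (after the try/except). Output: ECH

Answer: ECH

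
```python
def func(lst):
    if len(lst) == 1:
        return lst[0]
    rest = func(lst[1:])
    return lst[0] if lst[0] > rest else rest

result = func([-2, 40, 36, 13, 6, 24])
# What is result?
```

Recursive max over [-2, 40, 36, 13, 6, 24] = 40

Answer: 40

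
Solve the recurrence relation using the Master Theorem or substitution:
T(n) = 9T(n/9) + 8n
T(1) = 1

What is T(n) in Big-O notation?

By Master Theorem: a=9, b=9, f(n)=8n. Since log_9(9) = 1 and f(n) = Θ(n^1), Case 2 applies. T(n) = O(n log n).

Answer: O(n log n)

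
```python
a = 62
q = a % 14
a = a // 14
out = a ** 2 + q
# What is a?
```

Trace:
`a = 62` → a = 62
`q = a % 14` → q = 6
`a = a // 14` → a = 4
`out = a ** 2 + q` → out = 22
So a = 4

Answer: 4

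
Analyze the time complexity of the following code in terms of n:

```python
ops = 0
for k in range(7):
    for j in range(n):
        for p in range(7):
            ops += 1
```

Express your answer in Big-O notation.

Each loop level contributes: 1 × n × 1. Multiplying the contributions gives O(n).

Answer: O(n)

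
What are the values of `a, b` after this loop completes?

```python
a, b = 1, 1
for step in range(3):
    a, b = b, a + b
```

Fibonacci: after 3 iterations
`a, b` takes the values: (1, 1) → (1, 2) → (2, 3) → (3, 5)

Answer: 3, 5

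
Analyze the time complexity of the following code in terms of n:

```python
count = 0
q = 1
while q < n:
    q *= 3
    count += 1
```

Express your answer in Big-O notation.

Each loop level contributes: log n. Multiplying the contributions gives O(log n).

Answer: O(log n)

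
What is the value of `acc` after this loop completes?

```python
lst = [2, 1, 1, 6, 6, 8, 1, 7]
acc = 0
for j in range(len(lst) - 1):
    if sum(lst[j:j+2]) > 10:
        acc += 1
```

Count windows with sum > 10
`acc` takes the values: 0 → 1 → 2

Answer: 2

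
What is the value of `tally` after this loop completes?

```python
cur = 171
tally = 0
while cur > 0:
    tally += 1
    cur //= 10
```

Count digits by repeated division by 10
`tally` takes the values: 0 → 1 → 2 → 3

Answer: 3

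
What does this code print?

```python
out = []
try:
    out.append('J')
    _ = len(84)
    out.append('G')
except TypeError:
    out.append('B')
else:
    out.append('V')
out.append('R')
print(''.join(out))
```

Execution trace: 'J' (try body) → 'B' (except TypeError) → 'R' (after the try/except). Output: JBR

Answer: JBR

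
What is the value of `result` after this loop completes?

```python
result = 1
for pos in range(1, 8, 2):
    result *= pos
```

Product of 1, 3, 5, ... up to 7
`result` takes the values: 1 → 3 → 15 → 105

Answer: 105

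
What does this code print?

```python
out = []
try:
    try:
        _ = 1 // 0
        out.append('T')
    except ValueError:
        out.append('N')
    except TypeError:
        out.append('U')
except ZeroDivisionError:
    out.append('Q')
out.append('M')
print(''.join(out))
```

Execution trace: 'Q' (outer except ZeroDivisionError) → 'M' (after the try/except). Output: QM

Answer: QM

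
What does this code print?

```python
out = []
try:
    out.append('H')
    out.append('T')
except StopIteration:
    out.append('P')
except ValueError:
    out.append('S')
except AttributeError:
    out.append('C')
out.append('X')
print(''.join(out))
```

Execution trace: 'H' (try body) → 'T' (try body, no exception) → 'X' (after the try/except). Output: HTX

Answer: HTX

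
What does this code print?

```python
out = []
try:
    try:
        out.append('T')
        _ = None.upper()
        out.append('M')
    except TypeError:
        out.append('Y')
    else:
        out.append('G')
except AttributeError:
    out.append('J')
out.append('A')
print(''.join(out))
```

Execution trace: 'T' (try body) → 'J' (outer except AttributeError) → 'A' (after the try/except). Output: TJA

Answer: TJA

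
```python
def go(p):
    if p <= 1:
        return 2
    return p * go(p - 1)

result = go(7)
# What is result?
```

go(7) = 7 * 6 * 5 * 4 * 3 * 2 * 2 = 10080

Answer: 10080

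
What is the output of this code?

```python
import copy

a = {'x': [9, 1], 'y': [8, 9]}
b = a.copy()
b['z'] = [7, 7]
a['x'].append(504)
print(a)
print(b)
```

Key concept: shallow copy of dict with mutable values.
Step by step:
`a = {'x': [9, 1], 'y': [8, 9]}` → a = {'x': [9, 1], 'y': [8, 9]}
`b = a.copy()` → b = {'x': [9, 1], 'y': [8, 9]}
`b['z'] = [7, 7]` → b = {'x': [9, 1], 'y': [8, 9], 'z': [7, 7]}
`a['x'].append(504)` → a = {'x': [9, 1, 504], 'y': [8, 9]}; b = {'x': [9, 1, 504], 'y': [8, 9], 'z': [7, 7]}
`print(a)` → prints {'x': [9, 1, 504], 'y': [8, 9]}
`print(b)` → prints {'x': [9, 1, 504], 'y': [8, 9], 'z': [7, 7]}

Answer:
{'x': [9, 1, 504], 'y': [8, 9]}
{'x': [9, 1, 504], 'y': [8, 9], 'z': [7, 7]}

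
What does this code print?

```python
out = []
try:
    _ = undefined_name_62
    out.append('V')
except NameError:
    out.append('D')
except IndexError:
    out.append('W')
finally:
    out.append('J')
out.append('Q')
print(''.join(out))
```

Execution trace: 'D' (except NameError) → 'J' (finally) → 'Q' (after the try/except). Output: DJQ

Answer: DJQ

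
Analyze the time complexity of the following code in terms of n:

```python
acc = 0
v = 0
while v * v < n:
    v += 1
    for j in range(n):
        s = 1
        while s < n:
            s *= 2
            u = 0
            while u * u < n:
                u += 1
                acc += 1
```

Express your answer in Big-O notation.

Each loop level contributes: √n × n × log n × √n. Multiplying the contributions gives O(n^2 log n).

Answer: O(n^2 log n)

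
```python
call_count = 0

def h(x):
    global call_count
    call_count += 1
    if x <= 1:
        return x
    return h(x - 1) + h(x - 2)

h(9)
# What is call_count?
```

Calls(x) = 1 + Calls(x-1) + Calls(x-2); Calls(0)=Calls(1)=1. For x=9 this gives 109.

Answer: 109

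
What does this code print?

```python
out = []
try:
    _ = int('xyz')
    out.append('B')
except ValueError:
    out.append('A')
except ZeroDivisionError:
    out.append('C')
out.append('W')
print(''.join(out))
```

Execution trace: 'A' (except ValueError) → 'W' (after the try/except). Output: AW

Answer: AW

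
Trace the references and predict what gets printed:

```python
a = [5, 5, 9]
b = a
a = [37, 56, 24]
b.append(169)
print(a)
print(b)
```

Key concept: rebinding vs mutation: a is rebound to a new list, b still points at the original.
Step by step:
`a = [5, 5, 9]` → a = [5, 5, 9]
`b = a` → b = [5, 5, 9] (same object as a)
`a = [37, 56, 24]` → a = [37, 56, 24]
`b.append(169)` → b = [5, 5, 9, 169]
`print(a)` → prints [37, 56, 24]
`print(b)` → prints [5, 5, 9, 169]

Answer:
[37, 56, 24]
[5, 5, 9, 169]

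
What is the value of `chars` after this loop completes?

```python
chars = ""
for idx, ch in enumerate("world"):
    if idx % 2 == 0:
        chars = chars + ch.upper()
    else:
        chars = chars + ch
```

Uppercase even positions in 'world'
`chars` takes the values: "" → "W" → "Wo" → "WoR" → "WoRl" → "WoRlD"

Answer: "WoRlD"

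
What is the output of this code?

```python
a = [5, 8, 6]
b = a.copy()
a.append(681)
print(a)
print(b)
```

Key concept: list.copy() creates independent copy.
Step by step:
`a = [5, 8, 6]` → a = [5, 8, 6]
`b = a.copy()` → b = [5, 8, 6]
`a.append(681)` → a = [5, 8, 6, 681]
`print(a)` → prints [5, 8, 6, 681]
`print(b)` → prints [5, 8, 6]

Answer:
[5, 8, 6, 681]
[5, 8, 6]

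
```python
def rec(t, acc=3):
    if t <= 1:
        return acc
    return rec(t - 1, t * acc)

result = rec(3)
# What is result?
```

Accumulator trace (n, acc): (3, 3) -> (2, 9) -> (1, 18) -> return 18

Answer: 18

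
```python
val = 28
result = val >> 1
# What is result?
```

Trace:
`val = 28` → val = 28
`result = val >> 1` → result = 14
So result = 14

Answer: 14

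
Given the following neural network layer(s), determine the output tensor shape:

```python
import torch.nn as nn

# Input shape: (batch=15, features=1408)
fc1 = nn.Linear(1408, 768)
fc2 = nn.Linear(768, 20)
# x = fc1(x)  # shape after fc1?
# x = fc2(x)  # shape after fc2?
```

Input: (15, 1408) -> after fc1: (15, 768) -> Output: (15, 20)

Answer: (15, 20)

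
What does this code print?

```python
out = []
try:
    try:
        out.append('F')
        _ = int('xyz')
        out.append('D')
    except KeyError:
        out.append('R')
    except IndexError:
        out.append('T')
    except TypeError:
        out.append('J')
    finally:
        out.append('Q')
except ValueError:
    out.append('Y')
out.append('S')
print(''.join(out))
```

Execution trace: 'F' (try body) → 'Q' (finally) → 'Y' (outer except ValueError) → 'S' (after the try/except). Output: FQYS

Answer: FQYS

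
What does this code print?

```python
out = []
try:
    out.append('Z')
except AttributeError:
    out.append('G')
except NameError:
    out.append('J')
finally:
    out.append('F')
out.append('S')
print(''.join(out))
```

Execution trace: 'Z' (try body, no exception) → 'F' (finally) → 'S' (after the try/except). Output: ZFS

Answer: ZFS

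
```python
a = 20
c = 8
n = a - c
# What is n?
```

Trace:
`a = 20` → a = 20
`c = 8` → c = 8
`n = a - c` → n = 12
So n = 12

Answer: 12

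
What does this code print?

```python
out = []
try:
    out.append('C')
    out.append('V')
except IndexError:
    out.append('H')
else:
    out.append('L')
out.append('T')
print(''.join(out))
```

Execution trace: 'C' (try body) → 'V' (try body, no exception) → 'L' (else) → 'T' (after the try/except). Output: CVLT

Answer: CVLT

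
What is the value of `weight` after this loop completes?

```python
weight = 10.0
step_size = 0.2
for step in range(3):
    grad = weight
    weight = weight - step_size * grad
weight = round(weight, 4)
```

Gradient descent: w = 10.0 * (1 - 0.2)^3
`weight` takes the values: 10.0 → 8.0 → 6.4 → 5.12

Answer: 5.12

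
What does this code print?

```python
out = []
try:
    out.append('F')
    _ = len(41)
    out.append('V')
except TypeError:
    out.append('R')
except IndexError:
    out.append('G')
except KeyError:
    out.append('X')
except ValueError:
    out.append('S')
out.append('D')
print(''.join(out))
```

Execution trace: 'F' (try body) → 'R' (except TypeError) → 'D' (after the try/except). Output: FRD

Answer: FRD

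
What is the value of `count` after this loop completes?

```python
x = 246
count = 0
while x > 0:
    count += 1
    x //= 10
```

Count digits by repeated division by 10
`count` takes the values: 0 → 1 → 2 → 3

Answer: 3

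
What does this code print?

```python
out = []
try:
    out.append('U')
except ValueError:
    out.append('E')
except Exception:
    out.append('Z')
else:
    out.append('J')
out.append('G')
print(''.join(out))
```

Execution trace: 'U' (try body, no exception) → 'J' (else) → 'G' (after the try/except). Output: UJG

Answer: UJG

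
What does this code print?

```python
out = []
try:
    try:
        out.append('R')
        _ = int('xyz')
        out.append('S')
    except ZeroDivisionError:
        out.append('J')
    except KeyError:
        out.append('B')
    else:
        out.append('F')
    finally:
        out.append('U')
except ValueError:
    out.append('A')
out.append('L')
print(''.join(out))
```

Execution trace: 'R' (try body) → 'U' (finally) → 'A' (outer except ValueError) → 'L' (after the try/except). Output: RUAL

Answer: RUAL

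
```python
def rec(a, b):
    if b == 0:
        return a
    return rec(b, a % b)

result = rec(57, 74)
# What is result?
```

rec(57, 74) -> rec(74, 57) -> rec(57, 17) -> rec(17, 6) -> rec(6, 5) -> rec(5, 1) -> rec(1, 0) -> 1

Answer: 1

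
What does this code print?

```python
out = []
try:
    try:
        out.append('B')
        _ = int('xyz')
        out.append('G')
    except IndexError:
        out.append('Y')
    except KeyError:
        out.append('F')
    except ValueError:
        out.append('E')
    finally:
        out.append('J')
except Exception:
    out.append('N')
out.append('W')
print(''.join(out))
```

Execution trace: 'B' (inner try body) → 'E' (inner except ValueError) → 'J' (inner finally) → 'W' (after the try/except). Output: BEJW

Answer: BEJW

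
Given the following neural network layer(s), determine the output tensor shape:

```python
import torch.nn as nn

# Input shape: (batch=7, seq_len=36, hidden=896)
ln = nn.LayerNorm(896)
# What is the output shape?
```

Input: (7, 36, 896) -> Output: (7, 36, 896)

Answer: (7, 36, 896)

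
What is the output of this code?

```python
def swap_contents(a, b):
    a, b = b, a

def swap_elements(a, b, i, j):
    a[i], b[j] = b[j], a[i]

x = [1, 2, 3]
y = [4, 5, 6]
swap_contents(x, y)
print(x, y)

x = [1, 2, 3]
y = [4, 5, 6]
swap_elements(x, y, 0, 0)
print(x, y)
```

Key concept: parameter rebinding vs mutation.
Step by step:
`x = [1, 2, 3]` → x = [1, 2, 3]
`y = [4, 5, 6]` → y = [4, 5, 6]
`swap_contents(x, y)` → no visible change to tracked variables
`print(x, y)` → prints [1, 2, 3] [4, 5, 6]
`x = [1, 2, 3]` → x = [1, 2, 3]
`y = [4, 5, 6]` → y = [4, 5, 6]
`swap_elements(x, y, 0, 0)` → x = [4, 2, 3]; y = [1, 5, 6]
`print(x, y)` → prints [4, 2, 3] [1, 5, 6]

Answer:
[1, 2, 3] [4, 5, 6]
[4, 2, 3] [1, 5, 6]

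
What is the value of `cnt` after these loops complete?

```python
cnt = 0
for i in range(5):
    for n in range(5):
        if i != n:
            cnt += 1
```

5² - 5 (exclude diagonal)
`cnt` takes the values: 0 → 1 → 2 → 3 → 4 → 5 → 6 → 7 → 8 → 9 → 10 → 11 → 12 → 13 → 14 → 15 → 16 → 17 → 18 → 19 → 20

Answer: 20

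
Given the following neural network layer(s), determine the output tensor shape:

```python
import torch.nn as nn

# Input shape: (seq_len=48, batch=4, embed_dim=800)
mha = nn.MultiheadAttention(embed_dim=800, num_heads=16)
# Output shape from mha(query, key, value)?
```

Input: (48, 4, 800) -> Output: (48, 4, 800)

Answer: (48, 4, 800)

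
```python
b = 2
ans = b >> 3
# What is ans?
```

Trace:
`b = 2` → b = 2
`ans = b >> 3` → ans = 0
So ans = 0

Answer: 0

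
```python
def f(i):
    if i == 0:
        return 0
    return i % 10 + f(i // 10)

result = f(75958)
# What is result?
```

Sum of digits of 75958: 8 + 5 + 9 + 5 + 7 = 34

Answer: 34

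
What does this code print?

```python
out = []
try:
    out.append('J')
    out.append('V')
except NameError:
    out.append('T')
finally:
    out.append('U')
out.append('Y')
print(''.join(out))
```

Execution trace: 'J' (try body) → 'V' (try body, no exception) → 'U' (finally) → 'Y' (after the try/except). Output: JVUY

Answer: JVUY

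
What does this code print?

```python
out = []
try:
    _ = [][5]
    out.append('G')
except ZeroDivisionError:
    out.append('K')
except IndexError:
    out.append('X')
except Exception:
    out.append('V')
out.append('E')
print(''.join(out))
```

Execution trace: 'X' (except IndexError) → 'E' (after the try/except). Output: XE

Answer: XE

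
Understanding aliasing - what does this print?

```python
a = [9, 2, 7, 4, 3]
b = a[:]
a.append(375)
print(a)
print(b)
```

Key concept: slice [:] creates copy.
Step by step:
`a = [9, 2, 7, 4, 3]` → a = [9, 2, 7, 4, 3]
`b = a[:]` → b = [9, 2, 7, 4, 3]
`a.append(375)` → a = [9, 2, 7, 4, 3, 375]
`print(a)` → prints [9, 2, 7, 4, 3, 375]
`print(b)` → prints [9, 2, 7, 4, 3]

Answer:
[9, 2, 7, 4, 3, 375]
[9, 2, 7, 4, 3]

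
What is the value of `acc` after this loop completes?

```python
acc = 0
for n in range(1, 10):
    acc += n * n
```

Sum of squares 1² to 9² = 285
`acc` takes the values: 0 → 1 → 5 → 14 → 30 → 55 → 91 → 140 → 204 → 285

Answer: 285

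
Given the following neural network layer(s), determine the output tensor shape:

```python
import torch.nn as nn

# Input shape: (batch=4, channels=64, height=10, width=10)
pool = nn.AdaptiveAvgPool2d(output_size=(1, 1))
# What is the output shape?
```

Input: (4, 64, 10, 10) -> Output: (4, 64, 1, 1)

Answer: (4, 64, 1, 1)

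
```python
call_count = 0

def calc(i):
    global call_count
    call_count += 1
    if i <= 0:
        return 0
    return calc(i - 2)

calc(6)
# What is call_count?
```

Linear recursion stepping by 2: 4 calls from i=6 down to ≤0.

Answer: 4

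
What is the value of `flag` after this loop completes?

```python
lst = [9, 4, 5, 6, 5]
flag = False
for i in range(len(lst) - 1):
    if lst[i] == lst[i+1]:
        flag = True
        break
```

Check consecutive duplicates in [9, 4, 5, 6, 5]
`flag` takes the values: False

Answer: False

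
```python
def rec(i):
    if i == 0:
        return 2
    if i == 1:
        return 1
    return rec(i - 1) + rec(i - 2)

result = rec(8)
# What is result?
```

Build up from base cases: rec(0)=2, rec(1)=1, rec(2)=3, rec(3)=4, rec(4)=7, rec(5)=11, rec(6)=18, ..., rec(8)=47

Answer: 47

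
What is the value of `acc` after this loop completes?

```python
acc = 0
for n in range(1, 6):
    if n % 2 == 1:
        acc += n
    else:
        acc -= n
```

Add odd, subtract even
`acc` takes the values: 0 → 1 → -1 → 2 → -2 → 3

Answer: 3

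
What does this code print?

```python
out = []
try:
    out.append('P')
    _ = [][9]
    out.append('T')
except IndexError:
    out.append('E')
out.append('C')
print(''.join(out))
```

Execution trace: 'P' (try body) → 'E' (except IndexError) → 'C' (after the try/except). Output: PEC

Answer: PEC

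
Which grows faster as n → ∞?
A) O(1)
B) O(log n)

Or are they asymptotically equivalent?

O(1) vs O(log n): Higher order terms dominate.

Answer: B) O(log n) grows faster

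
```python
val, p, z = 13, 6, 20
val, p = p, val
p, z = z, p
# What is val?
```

Trace:
`val, p, z = 13, 6, 20` → val = 13; p = 6; z = 20
`val, p = p, val` → val = 6; p = 13
`p, z = z, p` → p = 20; z = 13
So val = 6

Answer: 6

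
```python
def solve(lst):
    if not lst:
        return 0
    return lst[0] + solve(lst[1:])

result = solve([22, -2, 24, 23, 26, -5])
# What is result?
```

22 + (-2) + 24 + 23 + 26 + (-5) + 0 = 88

Answer: 88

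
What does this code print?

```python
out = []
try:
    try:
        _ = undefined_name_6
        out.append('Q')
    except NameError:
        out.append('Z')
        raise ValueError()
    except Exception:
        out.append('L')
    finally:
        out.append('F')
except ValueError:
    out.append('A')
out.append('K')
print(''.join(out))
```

Execution trace: 'Z' (inner except NameError) → 'F' (inner finally) → 'A' (outer except ValueError) → 'K' (after the try/except). Output: ZFAK

Answer: ZFAK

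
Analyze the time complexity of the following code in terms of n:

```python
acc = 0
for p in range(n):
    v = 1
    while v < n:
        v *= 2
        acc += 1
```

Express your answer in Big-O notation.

Each loop level contributes: n × log n. Multiplying the contributions gives O(n log n).

Answer: O(n log n)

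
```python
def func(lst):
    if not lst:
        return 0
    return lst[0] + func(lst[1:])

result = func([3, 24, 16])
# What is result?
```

3 + 24 + 16 + 0 = 43

Answer: 43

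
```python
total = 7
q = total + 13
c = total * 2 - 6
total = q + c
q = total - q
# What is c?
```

Trace:
`total = 7` → total = 7
`q = total + 13` → q = 20
`c = total * 2 - 6` → c = 8
`total = q + c` → total = 28
`q = total - q` → q = 8
So c = 8

Answer: 8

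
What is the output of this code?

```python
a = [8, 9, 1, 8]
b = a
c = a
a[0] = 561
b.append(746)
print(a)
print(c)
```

Key concept: multiple aliases.
Step by step:
`a = [8, 9, 1, 8]` → a = [8, 9, 1, 8]
`b = a` → b = [8, 9, 1, 8] (same object as a)
`c = a` → c = [8, 9, 1, 8] (same object as a, b)
`a[0] = 561` → a = [561, 9, 1, 8] (same object as b, c); b = [561, 9, 1, 8] (same object as a, c); c = [561, 9, 1, 8] (same object as a, b)
`b.append(746)` → a = [561, 9, 1, 8, 746] (same object as b, c); b = [561, 9, 1, 8, 746] (same object as a, c); c = [561, 9, 1, 8, 746] (same object as a, b)
`print(a)` → prints [561, 9, 1, 8, 746]
`print(c)` → prints [561, 9, 1, 8, 746]

Answer:
[561, 9, 1, 8, 746]
[561, 9, 1, 8, 746]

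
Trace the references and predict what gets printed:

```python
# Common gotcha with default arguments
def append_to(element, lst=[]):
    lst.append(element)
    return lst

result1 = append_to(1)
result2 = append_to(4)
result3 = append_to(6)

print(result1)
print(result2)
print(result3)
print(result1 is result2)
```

Key concept: mutable default argument gotcha.
Step by step:
`result1 = append_to(1)` → result1 = [1]
`result2 = append_to(4)` → result1 = [1, 4] (same object as result2); result2 = [1, 4] (same object as result1)
`result3 = append_to(6)` → result1 = [1, 4, 6] (same object as result2, result3); result2 = [1, 4, 6] (same object as result1, result3); result3 = [1, 4, 6] (same object as result1, result2)
`print(result1)` → prints [1, 4, 6]
`print(result2)` → prints [1, 4, 6]
`print(result3)` → prints [1, 4, 6]
`print(result1 is result2)` → prints True

Answer:
[1, 4, 6]
[1, 4, 6]
[1, 4, 6]
True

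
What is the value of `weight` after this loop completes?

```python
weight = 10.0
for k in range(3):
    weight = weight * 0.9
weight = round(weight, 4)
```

Exponential decay: 10.0 * 0.9^3
`weight` takes the values: 10.0 → 9.0 → 8.1 → 7.29

Answer: 7.29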